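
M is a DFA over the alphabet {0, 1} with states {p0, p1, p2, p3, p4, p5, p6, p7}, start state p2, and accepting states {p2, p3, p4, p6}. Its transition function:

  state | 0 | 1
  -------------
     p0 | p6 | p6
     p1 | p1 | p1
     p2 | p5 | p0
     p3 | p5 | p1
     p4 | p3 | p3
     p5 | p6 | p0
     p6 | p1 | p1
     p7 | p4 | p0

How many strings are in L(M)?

The useful subgraph on states {p0, p2, p5, p6} is acyclic, so L(M) is finite; the longest accepting path visits 4 useful states, giving maximum string length 3.
Counting accepting paths from p2 by length: 1 of length 0, 3 of length 2, 2 of length 3. Total 6.

6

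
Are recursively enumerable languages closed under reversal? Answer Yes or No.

Reverse the input and run the recogniser for L on it; this accepts exactly Lᴿ.
So the recursively enumerable languages are closed under reversal.

Yes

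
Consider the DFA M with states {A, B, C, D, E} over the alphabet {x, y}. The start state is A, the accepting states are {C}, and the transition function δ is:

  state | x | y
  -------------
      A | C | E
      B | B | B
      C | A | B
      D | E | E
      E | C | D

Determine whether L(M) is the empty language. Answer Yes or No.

The string x is accepted: the run A → C ends in the accepting state C.
Since at least one string is accepted, L(M) is not empty.

No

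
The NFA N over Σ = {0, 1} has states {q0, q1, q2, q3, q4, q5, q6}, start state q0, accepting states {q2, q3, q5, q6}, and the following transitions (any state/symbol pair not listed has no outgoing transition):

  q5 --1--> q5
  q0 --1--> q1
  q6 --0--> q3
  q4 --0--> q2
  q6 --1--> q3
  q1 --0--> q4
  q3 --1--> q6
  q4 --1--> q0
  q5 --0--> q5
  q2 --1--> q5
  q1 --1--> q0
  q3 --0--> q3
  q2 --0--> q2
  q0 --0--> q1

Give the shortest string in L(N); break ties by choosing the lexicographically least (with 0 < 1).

A breadth-first search from q0 reaches an accepting state first via the path q0 → q1 → q4 → q2 on input 000.
No string of length < 3 is accepted (BFS exhausts all shorter strings without reaching an accepting state), and 000 is the lexicographically least accepting string of length 3.

000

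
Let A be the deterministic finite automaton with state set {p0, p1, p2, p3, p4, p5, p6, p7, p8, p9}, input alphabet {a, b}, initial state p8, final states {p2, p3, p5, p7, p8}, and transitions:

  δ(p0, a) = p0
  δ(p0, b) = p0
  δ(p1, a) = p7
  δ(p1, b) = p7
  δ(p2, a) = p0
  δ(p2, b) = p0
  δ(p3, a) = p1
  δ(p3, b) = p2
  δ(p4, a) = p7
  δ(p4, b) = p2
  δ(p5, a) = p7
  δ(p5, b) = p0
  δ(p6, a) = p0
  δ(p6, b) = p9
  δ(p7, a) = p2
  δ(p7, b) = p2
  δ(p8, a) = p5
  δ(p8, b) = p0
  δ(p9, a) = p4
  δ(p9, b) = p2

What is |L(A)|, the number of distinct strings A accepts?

5

The useful subgraph on states {p2, p5, p7, p8} is acyclic, so L(A) is finite; the longest accepting path visits 4 useful states, giving maximum string length 3.
Counting accepting paths from p8 by length: 1 of length 0, 1 of length 1, 1 of length 2, 2 of length 3. Total 5.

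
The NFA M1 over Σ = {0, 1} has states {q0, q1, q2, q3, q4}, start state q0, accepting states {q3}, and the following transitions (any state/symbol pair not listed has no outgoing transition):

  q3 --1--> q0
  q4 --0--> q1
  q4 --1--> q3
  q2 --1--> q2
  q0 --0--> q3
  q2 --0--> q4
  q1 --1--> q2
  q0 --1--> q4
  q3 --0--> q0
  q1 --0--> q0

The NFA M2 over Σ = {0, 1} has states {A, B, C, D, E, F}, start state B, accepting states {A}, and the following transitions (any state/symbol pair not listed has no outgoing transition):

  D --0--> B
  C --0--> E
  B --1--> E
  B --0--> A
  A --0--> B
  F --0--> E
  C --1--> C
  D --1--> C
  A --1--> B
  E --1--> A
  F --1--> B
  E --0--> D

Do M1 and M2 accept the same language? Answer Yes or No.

Exploring the product automaton M1 × M2 from the start pair (q0, B), following both machines on each input symbol, reaches 5 state pairs: (q0, B), (q3, A), (q4, E), (q1, D), (q2, C).
M1 accepts in {q3} and M2 accepts in {A}. In every reachable pair the two components are either both accepting — (q3, A) — or both non-accepting, so no string is accepted by exactly one of the machines: L(M1) \ L(M2) and L(M2) \ L(M1) are both empty.
Hence every string is accepted by M1 iff it is accepted by M2, and the two languages coincide.

Yes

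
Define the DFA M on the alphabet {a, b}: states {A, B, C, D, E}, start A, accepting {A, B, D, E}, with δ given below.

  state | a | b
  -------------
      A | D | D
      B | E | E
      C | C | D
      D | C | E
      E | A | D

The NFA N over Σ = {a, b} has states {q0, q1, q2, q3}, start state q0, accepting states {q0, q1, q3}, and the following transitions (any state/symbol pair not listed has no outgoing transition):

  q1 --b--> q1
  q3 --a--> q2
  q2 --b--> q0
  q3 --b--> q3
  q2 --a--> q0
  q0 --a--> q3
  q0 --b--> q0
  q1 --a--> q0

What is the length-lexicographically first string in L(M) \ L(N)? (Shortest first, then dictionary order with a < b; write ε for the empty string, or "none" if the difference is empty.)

The string aba is accepted by M but not by N.
No shorter string lies in the difference, and aba is the lexicographically first length-3 string in L(M) \ L(N).

aba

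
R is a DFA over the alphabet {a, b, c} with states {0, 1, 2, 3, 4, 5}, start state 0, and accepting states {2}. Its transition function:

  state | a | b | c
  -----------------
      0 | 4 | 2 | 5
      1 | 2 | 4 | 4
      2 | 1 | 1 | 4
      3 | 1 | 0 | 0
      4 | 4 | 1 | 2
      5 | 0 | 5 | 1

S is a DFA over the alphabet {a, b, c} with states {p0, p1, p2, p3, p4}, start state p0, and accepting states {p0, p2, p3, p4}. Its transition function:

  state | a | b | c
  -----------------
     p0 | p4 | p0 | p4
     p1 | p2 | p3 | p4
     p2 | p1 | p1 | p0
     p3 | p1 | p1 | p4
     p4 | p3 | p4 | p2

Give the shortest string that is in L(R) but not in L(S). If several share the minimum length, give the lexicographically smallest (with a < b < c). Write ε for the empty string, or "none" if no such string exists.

The string cab is accepted by R but not by S.
No shorter string lies in the difference, and cab is the lexicographically first length-3 string in L(R) \ L(S).

cab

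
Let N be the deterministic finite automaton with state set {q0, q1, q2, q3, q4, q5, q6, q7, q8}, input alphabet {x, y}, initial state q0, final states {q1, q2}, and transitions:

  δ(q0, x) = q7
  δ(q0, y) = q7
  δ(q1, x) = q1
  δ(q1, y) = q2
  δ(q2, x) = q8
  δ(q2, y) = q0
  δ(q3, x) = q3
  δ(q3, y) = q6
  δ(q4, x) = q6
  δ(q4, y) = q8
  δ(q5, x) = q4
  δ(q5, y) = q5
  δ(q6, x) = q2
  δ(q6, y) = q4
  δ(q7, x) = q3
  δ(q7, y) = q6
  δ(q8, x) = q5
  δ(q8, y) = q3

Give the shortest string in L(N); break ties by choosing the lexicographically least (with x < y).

xyx

A breadth-first search from q0 reaches an accepting state first via the path q0 → q7 → q6 → q2 on input xyx.
No string of length < 3 is accepted (BFS exhausts all shorter strings without reaching an accepting state), and xyx is the lexicographically least accepting string of length 3.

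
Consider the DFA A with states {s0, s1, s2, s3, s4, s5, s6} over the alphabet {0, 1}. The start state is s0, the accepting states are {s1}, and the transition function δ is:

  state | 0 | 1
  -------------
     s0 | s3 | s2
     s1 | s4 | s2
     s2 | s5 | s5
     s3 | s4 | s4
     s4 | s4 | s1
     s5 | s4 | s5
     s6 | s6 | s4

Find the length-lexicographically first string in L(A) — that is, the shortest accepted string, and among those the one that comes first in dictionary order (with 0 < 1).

A breadth-first search from s0 reaches an accepting state first via the path s0 → s3 → s4 → s1 on input 001.
No string of length < 3 is accepted (BFS exhausts all shorter strings without reaching an accepting state), and 001 is the lexicographically least accepting string of length 3.

001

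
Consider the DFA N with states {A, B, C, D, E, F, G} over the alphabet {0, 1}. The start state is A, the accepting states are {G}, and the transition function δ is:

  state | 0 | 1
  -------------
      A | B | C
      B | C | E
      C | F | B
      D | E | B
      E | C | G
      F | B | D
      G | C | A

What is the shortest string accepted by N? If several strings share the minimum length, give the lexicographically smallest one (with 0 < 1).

011

A breadth-first search from A reaches an accepting state first via the path A → B → E → G on input 011.
No string of length < 3 is accepted (BFS exhausts all shorter strings without reaching an accepting state), and 011 is the lexicographically least accepting string of length 3.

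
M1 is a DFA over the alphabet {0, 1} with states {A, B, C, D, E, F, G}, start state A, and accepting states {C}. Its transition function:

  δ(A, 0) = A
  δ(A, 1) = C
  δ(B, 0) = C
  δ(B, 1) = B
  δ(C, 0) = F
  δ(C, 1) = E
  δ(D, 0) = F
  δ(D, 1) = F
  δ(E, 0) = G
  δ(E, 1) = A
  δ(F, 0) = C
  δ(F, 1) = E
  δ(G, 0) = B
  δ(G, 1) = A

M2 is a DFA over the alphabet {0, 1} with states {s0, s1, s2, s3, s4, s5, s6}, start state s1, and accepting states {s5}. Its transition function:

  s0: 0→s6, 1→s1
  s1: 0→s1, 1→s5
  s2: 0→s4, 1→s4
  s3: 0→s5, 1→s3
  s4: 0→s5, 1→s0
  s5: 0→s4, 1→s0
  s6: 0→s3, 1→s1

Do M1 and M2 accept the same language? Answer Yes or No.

Yes

Exploring the product automaton M1 × M2 from the start pair (A, s1), following both machines on each input symbol, reaches 6 state pairs: (A, s1), (C, s5), (F, s4), (E, s0), (G, s6), (B, s3).
M1 accepts in {C} and M2 accepts in {s5}. In every reachable pair the two components are either both accepting — (C, s5) — or both non-accepting, so no string is accepted by exactly one of the machines: L(M1) \ L(M2) and L(M2) \ L(M1) are both empty.
Hence every string is accepted by M1 iff it is accepted by M2, and the two languages coincide.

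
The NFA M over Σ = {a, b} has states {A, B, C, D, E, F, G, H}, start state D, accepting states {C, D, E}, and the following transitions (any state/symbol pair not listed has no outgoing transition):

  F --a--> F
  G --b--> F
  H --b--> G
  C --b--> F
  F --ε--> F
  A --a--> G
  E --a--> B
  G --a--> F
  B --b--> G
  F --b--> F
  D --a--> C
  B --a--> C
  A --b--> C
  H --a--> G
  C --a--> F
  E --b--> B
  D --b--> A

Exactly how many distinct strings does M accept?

The useful subgraph on states {A, C, D} is acyclic, so L(M) is finite; the longest accepting path visits 3 useful states, giving maximum string length 2.
Counting accepting paths from D by length: 1 of length 0, 1 of length 1, 1 of length 2. Total 3.

3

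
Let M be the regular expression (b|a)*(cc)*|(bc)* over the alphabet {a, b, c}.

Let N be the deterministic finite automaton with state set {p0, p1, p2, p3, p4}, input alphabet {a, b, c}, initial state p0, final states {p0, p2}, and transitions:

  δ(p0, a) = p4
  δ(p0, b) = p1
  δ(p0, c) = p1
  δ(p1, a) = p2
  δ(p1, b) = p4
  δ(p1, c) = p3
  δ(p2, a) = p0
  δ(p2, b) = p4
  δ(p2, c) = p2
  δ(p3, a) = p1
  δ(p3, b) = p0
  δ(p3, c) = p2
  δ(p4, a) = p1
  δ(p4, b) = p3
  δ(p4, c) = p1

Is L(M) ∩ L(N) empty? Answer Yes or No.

No

The empty string ε is accepted by both M and N.
Hence L(M) ∩ L(N) ≠ ∅.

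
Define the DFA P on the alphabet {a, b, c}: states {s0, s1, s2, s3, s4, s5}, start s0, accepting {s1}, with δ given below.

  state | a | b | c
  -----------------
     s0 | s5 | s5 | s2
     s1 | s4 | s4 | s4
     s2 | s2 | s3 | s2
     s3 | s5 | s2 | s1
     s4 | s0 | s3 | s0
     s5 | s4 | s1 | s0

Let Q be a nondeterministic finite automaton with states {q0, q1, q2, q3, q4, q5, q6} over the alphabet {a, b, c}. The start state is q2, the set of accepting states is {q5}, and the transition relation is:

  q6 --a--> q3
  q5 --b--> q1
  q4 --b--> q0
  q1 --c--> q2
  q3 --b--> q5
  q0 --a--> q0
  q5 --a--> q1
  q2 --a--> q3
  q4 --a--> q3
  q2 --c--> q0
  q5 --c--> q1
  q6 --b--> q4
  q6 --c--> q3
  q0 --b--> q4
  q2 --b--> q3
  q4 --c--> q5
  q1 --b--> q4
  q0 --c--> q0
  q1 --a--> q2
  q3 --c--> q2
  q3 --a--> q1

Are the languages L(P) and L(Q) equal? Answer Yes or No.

Exploring the product automaton P × Q from the start pair (s0, q2), following both machines on each input symbol, reaches 6 state pairs: (s0, q2), (s5, q3), (s2, q0), (s4, q1), (s1, q5), (s3, q4).
P accepts in {s1} and Q accepts in {q5}. In every reachable pair the two components are either both accepting — (s1, q5) — or both non-accepting, so no string is accepted by exactly one of the machines: L(P) \ L(Q) and L(Q) \ L(P) are both empty.
Hence every string is accepted by P iff it is accepted by Q, and the two languages coincide.

Yes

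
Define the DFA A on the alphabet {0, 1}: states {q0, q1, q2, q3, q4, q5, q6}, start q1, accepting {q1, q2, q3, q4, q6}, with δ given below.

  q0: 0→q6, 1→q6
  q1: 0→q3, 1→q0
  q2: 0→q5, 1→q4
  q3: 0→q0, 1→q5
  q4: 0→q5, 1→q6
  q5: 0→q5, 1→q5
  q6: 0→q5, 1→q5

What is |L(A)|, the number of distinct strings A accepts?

The useful subgraph on states {q0, q1, q3, q6} is acyclic, so L(A) is finite; the longest accepting path visits 4 useful states, giving maximum string length 3.
Counting accepting paths from q1 by length: 1 of length 0, 1 of length 1, 2 of length 2, 2 of length 3. Total 6.

6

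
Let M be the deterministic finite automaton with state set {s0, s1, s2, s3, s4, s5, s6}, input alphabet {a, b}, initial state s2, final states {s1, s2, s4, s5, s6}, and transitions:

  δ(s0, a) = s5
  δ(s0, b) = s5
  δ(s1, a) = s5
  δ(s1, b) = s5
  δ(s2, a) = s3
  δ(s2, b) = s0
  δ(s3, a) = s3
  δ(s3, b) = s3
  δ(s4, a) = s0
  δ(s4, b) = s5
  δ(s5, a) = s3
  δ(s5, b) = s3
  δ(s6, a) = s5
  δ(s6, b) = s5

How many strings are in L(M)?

3

The useful subgraph on states {s0, s2, s5} is acyclic, so L(M) is finite; the longest accepting path visits 3 useful states, giving maximum string length 2.
Counting accepting paths from s2 by length: 1 of length 0, 2 of length 2. Total 3.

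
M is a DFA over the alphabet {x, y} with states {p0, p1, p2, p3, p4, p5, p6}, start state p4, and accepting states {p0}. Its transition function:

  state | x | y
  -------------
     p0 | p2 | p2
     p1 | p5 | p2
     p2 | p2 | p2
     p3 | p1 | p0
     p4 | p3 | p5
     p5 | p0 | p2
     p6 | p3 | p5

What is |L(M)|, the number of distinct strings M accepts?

3

The useful subgraph on states {p0, p1, p3, p4, p5} is acyclic, so L(M) is finite; the longest accepting path visits 5 useful states, giving maximum string length 4.
Counting accepting paths from p4 by length: 2 of length 2, 1 of length 4. Total 3.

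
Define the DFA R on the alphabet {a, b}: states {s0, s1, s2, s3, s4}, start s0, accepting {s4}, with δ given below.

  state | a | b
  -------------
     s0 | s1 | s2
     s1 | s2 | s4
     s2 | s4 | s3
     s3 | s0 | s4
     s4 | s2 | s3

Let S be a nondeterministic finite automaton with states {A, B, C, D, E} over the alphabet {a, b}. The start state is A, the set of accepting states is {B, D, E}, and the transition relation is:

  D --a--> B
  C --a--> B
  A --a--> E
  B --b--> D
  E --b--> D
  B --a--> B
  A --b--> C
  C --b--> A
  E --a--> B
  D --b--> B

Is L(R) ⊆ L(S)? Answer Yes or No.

No

The string bbb is in L(R) but not in L(S).
So L(R) ⊄ L(S).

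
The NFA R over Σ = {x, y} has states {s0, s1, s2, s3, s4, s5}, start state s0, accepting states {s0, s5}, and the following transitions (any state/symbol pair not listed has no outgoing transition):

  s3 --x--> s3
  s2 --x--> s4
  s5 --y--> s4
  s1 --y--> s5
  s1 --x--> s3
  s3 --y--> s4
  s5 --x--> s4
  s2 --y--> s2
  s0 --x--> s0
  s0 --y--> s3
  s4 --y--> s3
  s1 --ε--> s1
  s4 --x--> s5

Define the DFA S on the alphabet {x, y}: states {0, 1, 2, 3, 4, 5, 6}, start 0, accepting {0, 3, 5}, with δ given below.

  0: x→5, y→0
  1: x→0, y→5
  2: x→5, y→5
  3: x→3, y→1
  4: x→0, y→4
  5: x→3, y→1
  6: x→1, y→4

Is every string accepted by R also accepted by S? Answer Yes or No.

Yes

Exploring the product automaton R × S from the start pair (s0, 0), following both machines on each input symbol, reaches 14 state pairs: (s0, 0), (s0, 5), (s3, 0), (s0, 3), (s3, 1), (s3, 5), (s4, 0), (s4, 5), (s3, 3), (s4, 1), (s5, 5), (s5, 3), (s5, 0), (s4, 3).
R accepts in {s0, s5} and S accepts in {0, 3, 5}. The reachable pairs whose R-component is accepting are (s0, 0), (s0, 5), (s0, 3), (s5, 5), (s5, 3), (s5, 0); in each of them the S-component is accepting too, so the product for L(R) \ L(S) (R-component accepting, S-component rejecting) has no reachable accepting pair and the difference is empty.
Hence every string in L(R) is also in L(S).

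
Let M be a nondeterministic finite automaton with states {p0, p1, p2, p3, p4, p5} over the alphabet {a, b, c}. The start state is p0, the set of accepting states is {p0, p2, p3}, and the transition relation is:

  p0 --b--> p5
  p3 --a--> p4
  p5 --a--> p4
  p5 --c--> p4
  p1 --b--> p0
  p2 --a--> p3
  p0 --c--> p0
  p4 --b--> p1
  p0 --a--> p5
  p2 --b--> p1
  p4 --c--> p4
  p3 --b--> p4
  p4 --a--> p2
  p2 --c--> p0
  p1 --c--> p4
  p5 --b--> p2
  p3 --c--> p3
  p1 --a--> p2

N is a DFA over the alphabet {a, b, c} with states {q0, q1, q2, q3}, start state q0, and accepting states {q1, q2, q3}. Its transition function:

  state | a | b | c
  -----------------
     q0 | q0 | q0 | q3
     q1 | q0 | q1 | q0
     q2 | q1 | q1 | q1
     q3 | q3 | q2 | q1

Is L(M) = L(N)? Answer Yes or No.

The empty string ε is accepted by M but rejected by N.
So L(M) ≠ L(N).

No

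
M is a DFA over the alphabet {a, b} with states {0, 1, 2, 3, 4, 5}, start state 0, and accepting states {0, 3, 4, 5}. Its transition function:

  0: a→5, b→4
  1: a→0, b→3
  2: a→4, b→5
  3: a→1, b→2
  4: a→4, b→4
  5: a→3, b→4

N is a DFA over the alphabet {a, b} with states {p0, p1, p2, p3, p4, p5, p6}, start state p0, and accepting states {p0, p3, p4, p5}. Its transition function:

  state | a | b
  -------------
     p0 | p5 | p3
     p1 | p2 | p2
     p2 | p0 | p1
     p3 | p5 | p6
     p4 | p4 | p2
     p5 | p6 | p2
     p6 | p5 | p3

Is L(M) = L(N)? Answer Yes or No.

The string aa is accepted by M but rejected by N.
So L(M) ≠ L(N).

No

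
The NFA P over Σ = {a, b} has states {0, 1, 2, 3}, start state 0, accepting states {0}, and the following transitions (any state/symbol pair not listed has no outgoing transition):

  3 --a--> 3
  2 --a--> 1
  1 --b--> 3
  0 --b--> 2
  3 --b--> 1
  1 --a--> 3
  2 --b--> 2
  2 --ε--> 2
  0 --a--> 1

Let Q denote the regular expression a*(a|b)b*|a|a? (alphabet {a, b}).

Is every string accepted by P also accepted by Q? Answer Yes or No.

Yes

Converting the expression Q to a DFA (subset construction, then merging equivalent states) gives the minimal DFA with states {q0, q1, q2}, start state q0, accepting states {q0, q1} and transitions q0: a→q0, b→q1; q1: a→q2, b→q1; q2: a→q2, b→q2.
Exploring the product automaton P × Q from the start pair (0, q0), following both machines on each input symbol, reaches 8 state pairs: (0, q0), (1, q0), (2, q1), (3, q0), (3, q1), (1, q2), (1, q1), (3, q2).
P accepts in {0} and Q accepts in {q0, q1}. The reachable pairs whose P-component is accepting are (0, q0); in each of them the Q-component is accepting too, so the product for L(P) \ L(Q) (P-component accepting, Q-component rejecting) has no reachable accepting pair and the difference is empty.
Hence every string in L(P) is also in L(Q).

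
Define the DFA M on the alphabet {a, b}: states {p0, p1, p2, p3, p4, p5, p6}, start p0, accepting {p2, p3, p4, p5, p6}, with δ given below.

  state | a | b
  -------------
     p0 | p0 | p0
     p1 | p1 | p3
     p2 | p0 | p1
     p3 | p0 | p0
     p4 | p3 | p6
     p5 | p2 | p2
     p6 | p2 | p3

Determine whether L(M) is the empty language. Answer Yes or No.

Yes

The states reachable from the start state are {p0}.
None of the accepting states {p2, p3, p4, p5, p6} is reachable, so no string is accepted and L(M) = ∅.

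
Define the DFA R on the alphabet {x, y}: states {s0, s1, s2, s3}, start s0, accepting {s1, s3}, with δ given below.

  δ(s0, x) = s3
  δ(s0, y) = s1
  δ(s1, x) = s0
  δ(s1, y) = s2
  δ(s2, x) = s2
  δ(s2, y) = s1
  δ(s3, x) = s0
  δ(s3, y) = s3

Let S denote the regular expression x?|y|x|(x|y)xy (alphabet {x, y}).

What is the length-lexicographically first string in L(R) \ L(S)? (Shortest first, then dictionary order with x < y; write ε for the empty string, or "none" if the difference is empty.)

The string xy is accepted by R but not by S.
No shorter string lies in the difference, and xy is the lexicographically first length-2 string in L(R) \ L(S).

xy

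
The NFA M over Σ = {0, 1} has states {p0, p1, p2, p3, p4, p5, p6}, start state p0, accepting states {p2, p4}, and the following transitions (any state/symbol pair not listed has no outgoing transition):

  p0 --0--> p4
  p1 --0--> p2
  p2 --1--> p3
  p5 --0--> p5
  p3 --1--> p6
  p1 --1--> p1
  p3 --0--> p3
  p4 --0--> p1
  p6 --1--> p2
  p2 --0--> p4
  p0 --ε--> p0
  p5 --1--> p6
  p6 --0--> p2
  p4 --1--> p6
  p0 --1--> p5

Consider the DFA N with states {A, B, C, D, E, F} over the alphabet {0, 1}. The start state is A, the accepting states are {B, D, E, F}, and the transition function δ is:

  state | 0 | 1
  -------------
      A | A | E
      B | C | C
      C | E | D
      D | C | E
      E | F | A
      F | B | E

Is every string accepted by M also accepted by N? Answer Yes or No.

The string 0 is in L(M) but not in L(N).
So L(M) ⊄ L(N).

No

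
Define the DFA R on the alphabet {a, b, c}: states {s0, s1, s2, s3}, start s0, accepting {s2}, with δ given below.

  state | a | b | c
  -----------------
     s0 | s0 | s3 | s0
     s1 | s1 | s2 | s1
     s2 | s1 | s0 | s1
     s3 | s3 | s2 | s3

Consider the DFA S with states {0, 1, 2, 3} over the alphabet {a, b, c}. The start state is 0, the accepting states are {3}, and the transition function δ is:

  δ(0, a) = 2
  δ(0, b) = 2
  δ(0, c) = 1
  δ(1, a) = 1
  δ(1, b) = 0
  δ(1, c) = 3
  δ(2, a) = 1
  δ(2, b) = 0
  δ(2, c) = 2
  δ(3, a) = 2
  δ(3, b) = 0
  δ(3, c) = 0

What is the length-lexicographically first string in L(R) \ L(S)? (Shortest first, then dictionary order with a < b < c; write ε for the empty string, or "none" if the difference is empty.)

bb

The string bb is accepted by R but not by S.
No shorter string lies in the difference, and bb is the lexicographically first length-2 string in L(R) \ L(S).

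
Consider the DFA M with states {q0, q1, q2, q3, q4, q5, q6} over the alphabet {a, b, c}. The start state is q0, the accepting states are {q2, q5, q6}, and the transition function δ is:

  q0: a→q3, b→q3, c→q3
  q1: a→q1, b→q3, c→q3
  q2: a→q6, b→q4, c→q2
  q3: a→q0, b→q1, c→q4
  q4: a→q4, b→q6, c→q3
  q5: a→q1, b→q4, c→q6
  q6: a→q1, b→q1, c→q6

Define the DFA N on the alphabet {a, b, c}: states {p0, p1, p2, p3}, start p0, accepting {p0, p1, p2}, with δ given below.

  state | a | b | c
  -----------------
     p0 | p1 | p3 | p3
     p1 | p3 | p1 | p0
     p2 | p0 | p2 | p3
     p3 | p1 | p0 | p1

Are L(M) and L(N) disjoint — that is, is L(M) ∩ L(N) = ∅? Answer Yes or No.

No

The string bcb is accepted by both M and N.
Hence L(M) ∩ L(N) ≠ ∅.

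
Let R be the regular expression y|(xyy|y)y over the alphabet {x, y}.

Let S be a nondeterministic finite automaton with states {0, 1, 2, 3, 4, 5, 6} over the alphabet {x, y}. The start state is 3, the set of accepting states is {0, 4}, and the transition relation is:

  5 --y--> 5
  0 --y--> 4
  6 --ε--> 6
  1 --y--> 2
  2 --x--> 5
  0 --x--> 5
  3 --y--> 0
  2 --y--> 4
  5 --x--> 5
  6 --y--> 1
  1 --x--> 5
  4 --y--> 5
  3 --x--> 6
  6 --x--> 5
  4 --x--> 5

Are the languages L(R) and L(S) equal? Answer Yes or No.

Yes

Converting the expression R to a DFA (subset construction, then merging equivalent states) gives the minimal DFA with states {r0, r1, r2, r3, r4, r5, r6}, start state r0, accepting states {r2, r5} and transitions r0: x→r1, y→r2; r1: x→r3, y→r4; r2: x→r3, y→r5; r3: x→r3, y→r3; r4: x→r3, y→r6; r5: x→r3, y→r3; r6: x→r3, y→r5.
Exploring the product automaton R × S from the start pair (r0, 3), following both machines on each input symbol, reaches 7 state pairs: (r0, 3), (r1, 6), (r2, 0), (r3, 5), (r4, 1), (r5, 4), (r6, 2).
R accepts in {r2, r5} and S accepts in {0, 4}. In every reachable pair the two components are either both accepting — (r2, 0), (r5, 4) — or both non-accepting, so no string is accepted by exactly one of the machines: L(R) \ L(S) and L(S) \ L(R) are both empty.
Hence every string is accepted by R iff it is accepted by S, and the two languages coincide.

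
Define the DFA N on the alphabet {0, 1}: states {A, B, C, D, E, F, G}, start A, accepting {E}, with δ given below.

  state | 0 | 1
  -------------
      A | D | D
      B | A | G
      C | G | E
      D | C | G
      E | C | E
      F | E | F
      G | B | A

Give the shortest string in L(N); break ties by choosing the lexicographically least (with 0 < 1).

A breadth-first search from A reaches an accepting state first via the path A → D → C → E on input 001.
No string of length < 3 is accepted (BFS exhausts all shorter strings without reaching an accepting state), and 001 is the lexicographically least accepting string of length 3.

001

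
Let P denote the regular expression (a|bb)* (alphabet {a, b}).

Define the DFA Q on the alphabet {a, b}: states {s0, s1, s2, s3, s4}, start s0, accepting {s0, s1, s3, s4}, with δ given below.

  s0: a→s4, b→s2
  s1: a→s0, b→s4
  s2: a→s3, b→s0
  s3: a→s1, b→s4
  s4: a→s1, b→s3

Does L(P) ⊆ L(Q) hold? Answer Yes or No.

Yes

Converting the expression P to a DFA (subset construction, then merging equivalent states) gives the minimal DFA with states {p0, p1, p2}, start state p0, accepting states {p0} and transitions p0: a→p0, b→p1; p1: a→p2, b→p0; p2: a→p2, b→p2.
Exploring the product automaton P × Q from the start pair (p0, s0), following both machines on each input symbol, reaches 12 state pairs: (p0, s0), (p0, s4), (p1, s2), (p0, s1), (p1, s3), (p2, s3), (p1, s4), (p2, s1), (p2, s4), (p0, s3), (p2, s0), (p2, s2).
P accepts in {p0} and Q accepts in {s0, s1, s3, s4}. The reachable pairs whose P-component is accepting are (p0, s0), (p0, s4), (p0, s1), (p0, s3); in each of them the Q-component is accepting too, so the product for L(P) \ L(Q) (P-component accepting, Q-component rejecting) has no reachable accepting pair and the difference is empty.
Hence every string in L(P) is also in L(Q).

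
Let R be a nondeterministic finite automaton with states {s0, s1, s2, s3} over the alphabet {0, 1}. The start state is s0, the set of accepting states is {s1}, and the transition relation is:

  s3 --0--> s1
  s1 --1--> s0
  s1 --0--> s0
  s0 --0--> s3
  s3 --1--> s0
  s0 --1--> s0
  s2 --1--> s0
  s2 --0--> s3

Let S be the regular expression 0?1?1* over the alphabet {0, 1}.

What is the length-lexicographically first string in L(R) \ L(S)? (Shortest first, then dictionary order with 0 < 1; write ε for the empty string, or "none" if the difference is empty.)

The string 00 is accepted by R but not by S.
No shorter string lies in the difference, and 00 is the lexicographically first length-2 string in L(R) \ L(S).

00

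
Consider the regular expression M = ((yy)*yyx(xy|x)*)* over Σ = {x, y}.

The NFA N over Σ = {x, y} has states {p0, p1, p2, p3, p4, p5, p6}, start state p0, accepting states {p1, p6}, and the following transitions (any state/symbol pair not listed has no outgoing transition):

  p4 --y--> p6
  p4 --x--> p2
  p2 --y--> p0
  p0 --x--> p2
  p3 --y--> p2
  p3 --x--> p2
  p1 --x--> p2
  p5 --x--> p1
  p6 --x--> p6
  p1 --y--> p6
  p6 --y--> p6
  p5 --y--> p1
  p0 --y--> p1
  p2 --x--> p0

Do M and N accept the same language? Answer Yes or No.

No

The empty string ε is accepted by M but rejected by N.
So L(M) ≠ L(N).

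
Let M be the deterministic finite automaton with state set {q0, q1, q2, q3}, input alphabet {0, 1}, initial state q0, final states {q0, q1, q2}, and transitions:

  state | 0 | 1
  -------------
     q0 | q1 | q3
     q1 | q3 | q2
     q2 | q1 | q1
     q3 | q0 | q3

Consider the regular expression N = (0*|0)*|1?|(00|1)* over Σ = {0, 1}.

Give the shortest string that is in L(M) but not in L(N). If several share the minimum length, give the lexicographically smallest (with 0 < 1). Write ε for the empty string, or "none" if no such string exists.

01

The string 01 is accepted by M but not by N.
No shorter string lies in the difference, and 01 is the lexicographically first length-2 string in L(M) \ L(N).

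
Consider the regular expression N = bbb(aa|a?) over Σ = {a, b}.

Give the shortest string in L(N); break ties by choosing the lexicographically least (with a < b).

By inspection of the expression, no string of length less than 3 matches, and bbb is the lexicographically first match of length 3.

bbb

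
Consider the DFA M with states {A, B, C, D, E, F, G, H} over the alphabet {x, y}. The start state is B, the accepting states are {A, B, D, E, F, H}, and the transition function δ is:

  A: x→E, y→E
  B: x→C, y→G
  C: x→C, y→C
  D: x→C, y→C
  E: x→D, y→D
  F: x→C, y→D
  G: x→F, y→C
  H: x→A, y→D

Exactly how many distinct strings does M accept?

3

The useful subgraph on states {B, D, F, G} is acyclic, so L(M) is finite; the longest accepting path visits 4 useful states, giving maximum string length 3.
Counting accepting paths from B by length: 1 of length 0, 1 of length 2, 1 of length 3. Total 3.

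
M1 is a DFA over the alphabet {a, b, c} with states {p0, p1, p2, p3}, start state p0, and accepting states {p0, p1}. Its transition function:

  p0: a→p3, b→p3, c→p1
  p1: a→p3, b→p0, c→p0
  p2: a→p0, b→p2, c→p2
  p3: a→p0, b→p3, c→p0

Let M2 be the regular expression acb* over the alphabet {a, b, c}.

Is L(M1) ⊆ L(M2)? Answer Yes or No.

No

The empty string ε is in L(M1) but not in L(M2).
So L(M1) ⊄ L(M2).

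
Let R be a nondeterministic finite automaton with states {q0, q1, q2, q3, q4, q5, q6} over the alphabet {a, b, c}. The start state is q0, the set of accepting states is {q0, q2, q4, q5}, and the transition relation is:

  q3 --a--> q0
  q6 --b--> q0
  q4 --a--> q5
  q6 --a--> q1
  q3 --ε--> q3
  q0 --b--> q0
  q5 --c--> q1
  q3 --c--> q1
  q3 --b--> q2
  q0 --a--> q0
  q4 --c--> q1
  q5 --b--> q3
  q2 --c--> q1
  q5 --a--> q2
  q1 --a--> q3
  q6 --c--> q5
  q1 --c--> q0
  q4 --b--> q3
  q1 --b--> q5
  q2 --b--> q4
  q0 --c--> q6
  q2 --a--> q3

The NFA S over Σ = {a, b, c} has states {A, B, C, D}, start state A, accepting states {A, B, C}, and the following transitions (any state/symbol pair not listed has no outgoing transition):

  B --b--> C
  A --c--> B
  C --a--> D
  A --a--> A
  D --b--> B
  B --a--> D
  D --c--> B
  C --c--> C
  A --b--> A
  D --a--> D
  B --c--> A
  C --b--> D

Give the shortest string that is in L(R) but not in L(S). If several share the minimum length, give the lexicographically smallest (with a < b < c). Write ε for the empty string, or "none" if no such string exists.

cba

The string cba is accepted by R but not by S.
No shorter string lies in the difference, and cba is the lexicographically first length-3 string in L(R) \ L(S).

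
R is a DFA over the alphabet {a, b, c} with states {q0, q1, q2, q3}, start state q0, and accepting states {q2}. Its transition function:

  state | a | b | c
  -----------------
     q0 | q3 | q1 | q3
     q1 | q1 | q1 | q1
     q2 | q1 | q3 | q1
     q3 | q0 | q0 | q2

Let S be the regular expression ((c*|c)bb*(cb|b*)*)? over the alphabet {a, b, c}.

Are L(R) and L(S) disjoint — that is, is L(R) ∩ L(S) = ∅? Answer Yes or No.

Converting the expression S to a DFA (subset construction, then merging equivalent states) gives the minimal DFA with states {s0, s1, s2, s3, s4}, start state s0, accepting states {s0, s2} and transitions s0: a→s1, b→s2, c→s3; s1: a→s1, b→s1, c→s1; s2: a→s1, b→s2, c→s4; s3: a→s1, b→s2, c→s3; s4: a→s1, b→s2, c→s1.
Exploring the product automaton R × S from the start pair (q0, s0), following both machines on each input symbol, reaches 14 state pairs: (q0, s0), (q3, s1), (q1, s2), (q3, s3), (q0, s1), (q2, s1), (q1, s1), (q1, s4), (q0, s2), (q2, s3), (q3, s4), (q3, s2), (q1, s3), (q2, s4).
R accepts in {q2} and S accepts in {s0, s2}; no reachable pair has both components accepting, so no string drives both machines to acceptance simultaneously and L(R) ∩ L(S) = ∅.
So no string is accepted by both, and the intersection is empty.

Yes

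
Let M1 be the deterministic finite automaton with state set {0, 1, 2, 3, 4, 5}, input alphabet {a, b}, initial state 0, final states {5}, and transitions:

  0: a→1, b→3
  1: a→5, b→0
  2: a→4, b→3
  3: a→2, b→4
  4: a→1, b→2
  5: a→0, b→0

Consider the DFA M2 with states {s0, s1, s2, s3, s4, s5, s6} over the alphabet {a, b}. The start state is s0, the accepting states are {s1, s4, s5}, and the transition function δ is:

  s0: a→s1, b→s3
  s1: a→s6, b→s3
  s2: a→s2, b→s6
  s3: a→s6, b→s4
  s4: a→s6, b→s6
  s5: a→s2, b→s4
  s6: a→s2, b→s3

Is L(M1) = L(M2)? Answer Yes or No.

No

The string aa is accepted by M1 but rejected by M2.
So L(M1) ≠ L(M2).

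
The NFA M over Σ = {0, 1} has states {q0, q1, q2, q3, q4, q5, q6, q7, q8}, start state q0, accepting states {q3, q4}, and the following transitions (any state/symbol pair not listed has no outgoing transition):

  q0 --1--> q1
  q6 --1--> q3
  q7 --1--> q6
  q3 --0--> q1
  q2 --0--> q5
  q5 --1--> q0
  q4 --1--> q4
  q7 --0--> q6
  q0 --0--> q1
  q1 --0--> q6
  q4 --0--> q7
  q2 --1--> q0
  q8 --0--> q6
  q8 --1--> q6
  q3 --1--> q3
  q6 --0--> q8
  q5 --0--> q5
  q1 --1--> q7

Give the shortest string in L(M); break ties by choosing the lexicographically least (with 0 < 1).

A breadth-first search from q0 reaches an accepting state first via the path q0 → q1 → q6 → q3 on input 001.
No string of length < 3 is accepted (BFS exhausts all shorter strings without reaching an accepting state), and 001 is the lexicographically least accepting string of length 3.

001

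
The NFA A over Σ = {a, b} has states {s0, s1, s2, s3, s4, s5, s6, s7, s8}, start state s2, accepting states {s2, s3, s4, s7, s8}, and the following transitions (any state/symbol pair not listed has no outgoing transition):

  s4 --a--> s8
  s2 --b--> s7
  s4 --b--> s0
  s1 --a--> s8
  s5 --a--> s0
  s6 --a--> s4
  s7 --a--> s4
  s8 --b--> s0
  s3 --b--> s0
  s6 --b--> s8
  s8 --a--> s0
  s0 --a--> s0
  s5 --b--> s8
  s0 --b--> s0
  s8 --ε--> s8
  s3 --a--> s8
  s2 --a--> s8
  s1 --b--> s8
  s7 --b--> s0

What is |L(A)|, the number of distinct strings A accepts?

The useful subgraph on states {s2, s4, s7, s8} is acyclic, so L(A) is finite; the longest accepting path visits 4 useful states, giving maximum string length 3.
Counting accepting paths from s2 by length: 1 of length 0, 2 of length 1, 1 of length 2, 1 of length 3. Total 5.

5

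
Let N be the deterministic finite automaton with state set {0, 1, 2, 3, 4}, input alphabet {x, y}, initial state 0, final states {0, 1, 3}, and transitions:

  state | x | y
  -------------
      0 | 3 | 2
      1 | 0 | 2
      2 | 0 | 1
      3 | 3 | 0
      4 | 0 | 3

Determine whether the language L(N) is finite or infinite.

State 0 is reachable from the start and can reach an accepting state, and it lies on the cycle 0 → 2 → 0.
Traversing that cycle any number of times yields accepted strings of unbounded length, so the language is infinite.

infinite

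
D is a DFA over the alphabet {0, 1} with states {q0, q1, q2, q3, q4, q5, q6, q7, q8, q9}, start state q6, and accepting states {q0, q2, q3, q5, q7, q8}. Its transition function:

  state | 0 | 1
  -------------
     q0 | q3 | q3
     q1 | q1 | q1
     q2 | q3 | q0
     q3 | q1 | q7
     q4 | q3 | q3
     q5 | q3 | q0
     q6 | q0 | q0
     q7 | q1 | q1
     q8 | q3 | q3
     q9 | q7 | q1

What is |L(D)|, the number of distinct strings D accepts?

The useful subgraph on states {q0, q3, q6, q7} is acyclic, so L(D) is finite; the longest accepting path visits 4 useful states, giving maximum string length 3.
Counting accepting paths from q6 by length: 2 of length 1, 4 of length 2, 4 of length 3. Total 10.

10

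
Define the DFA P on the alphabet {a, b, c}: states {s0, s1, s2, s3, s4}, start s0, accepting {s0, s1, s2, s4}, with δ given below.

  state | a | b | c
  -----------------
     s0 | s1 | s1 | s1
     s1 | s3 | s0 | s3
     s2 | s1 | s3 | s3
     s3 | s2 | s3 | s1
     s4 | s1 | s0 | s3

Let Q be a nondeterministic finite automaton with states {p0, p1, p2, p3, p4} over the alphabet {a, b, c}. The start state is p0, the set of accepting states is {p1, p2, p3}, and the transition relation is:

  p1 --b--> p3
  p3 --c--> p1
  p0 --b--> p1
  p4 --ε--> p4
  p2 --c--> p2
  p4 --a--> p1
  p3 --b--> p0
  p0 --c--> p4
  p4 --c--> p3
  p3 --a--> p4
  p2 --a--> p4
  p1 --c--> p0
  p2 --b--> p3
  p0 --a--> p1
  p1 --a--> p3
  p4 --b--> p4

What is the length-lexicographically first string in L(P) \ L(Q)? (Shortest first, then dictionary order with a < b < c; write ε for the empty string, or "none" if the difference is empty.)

ε

The empty string ε is accepted by P but not by Q.
Since ε is the unique shortest string, it is the required witness.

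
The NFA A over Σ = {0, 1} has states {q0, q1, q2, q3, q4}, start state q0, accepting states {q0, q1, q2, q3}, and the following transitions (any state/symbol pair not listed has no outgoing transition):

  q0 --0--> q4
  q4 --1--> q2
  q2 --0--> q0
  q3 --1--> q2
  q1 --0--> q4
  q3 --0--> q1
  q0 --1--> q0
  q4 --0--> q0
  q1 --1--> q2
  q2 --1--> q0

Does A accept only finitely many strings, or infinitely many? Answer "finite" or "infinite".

infinite

State q0 is reachable from the start and can reach an accepting state, and it lies on the cycle q0 → q0.
Traversing that cycle any number of times yields accepted strings of unbounded length, so the language is infinite.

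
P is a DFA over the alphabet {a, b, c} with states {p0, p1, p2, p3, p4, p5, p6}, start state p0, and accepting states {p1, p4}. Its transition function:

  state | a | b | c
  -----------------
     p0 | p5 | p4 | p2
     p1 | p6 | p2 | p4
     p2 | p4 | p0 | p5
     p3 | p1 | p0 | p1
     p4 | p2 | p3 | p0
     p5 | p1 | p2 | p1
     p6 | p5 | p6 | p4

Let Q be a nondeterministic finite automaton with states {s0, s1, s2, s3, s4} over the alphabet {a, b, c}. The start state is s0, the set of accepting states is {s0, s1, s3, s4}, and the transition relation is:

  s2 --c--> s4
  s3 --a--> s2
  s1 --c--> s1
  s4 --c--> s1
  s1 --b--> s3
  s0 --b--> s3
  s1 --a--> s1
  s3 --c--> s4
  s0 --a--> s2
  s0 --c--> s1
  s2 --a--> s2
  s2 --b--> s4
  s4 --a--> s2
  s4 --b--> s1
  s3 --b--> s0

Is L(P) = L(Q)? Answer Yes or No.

The string aa is accepted by P but rejected by Q.
So L(P) ≠ L(Q).

No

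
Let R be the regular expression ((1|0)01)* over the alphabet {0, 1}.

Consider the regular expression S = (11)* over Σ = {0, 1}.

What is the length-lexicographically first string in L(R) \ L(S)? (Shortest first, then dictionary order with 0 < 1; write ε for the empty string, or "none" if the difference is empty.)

The string 001 is accepted by R but not by S.
No shorter string lies in the difference, and 001 is the lexicographically first length-3 string in L(R) \ L(S).

001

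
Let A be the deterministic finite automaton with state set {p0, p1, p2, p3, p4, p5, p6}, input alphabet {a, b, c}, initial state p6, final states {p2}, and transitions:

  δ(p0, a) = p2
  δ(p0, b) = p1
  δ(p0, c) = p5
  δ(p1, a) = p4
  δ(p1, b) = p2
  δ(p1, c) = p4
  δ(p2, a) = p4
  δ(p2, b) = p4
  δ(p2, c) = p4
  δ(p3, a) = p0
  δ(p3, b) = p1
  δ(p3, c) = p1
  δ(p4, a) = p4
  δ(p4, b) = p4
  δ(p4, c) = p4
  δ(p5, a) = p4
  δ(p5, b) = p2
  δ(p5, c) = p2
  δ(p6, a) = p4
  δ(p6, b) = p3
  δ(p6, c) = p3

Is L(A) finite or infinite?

The useful states (reachable from p6 and able to reach an accepting state) are {p0, p1, p2, p3, p5, p6}.
Restricted to these states the transition graph has no cycle, so every accepting path has bounded length and L is finite.

finite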